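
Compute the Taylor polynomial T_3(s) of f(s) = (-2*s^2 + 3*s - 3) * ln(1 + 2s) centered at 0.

Distribute the polynomial across the series and collect like powers.
f(0) = 0
f′(0) = -6
f′′(0) = 24
f′′′(0) = -108
Dividing each by k! gives the coefficients c_0, ..., c_3.

-18*s^3 + 12*s^2 - 6*s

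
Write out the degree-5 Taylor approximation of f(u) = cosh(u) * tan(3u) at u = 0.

Expand each factor separately, then convolve coefficients.
f(0) = 0
f′(0) = 3
f′′(0) = 0
f′′′(0) = 63
f^(4)(0) = 0
f^(5)(0) = 4443

1481*u^5/40 + 21*u^3/2 + 3*u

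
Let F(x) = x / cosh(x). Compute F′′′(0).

-3

Write the quotient as an unknown series and match coefficients against numerator = denominator · series.
From the series, [x^3] F = -1/2; multiply by 3! = 6 to get -3.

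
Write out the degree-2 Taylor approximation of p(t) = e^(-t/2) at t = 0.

t^2/8 - t/2 + 1

[t^0] = 1;  [t^1] = -1/2;  [t^2] = 1/8.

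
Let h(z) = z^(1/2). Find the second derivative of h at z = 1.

Use the known series and substitute for the argument.
The coefficient of (z - 1)^2 in the expansion is -1/8, so h′′(1) = 2! * (-1/8) = -1/4.

-1/4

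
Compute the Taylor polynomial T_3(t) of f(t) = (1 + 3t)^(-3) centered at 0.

Use the known series and substitute for the argument.

-270*t^3 + 54*t^2 - 9*t + 1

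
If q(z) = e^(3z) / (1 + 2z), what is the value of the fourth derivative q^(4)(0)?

Expand each factor separately, then convolve coefficients.
From the series, [z^4] q = 35/8; multiply by 4! = 24 to get 105.

105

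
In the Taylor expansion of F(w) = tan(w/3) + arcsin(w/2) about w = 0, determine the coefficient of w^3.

43/1296

Add the two expansions coefficient-wise.
[w^0] = 0;  [w^1] = 5/6;  [w^2] = 0;  [w^3] = 43/1296.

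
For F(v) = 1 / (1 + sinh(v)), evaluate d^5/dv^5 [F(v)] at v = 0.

Expand as Σ (-1)^k u^k with u equal to the inner function's series.
The coefficient of v^5 in the expansion is -181/120, so F^(5)(0) = 5! * (-181/120) = -181.

-181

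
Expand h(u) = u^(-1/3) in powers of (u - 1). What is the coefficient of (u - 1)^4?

35/243

h(1) = 1
h′(1) = -1/3
h′′(1) = 4/9
h′′′(1) = -28/27
h^(4)(1) = 280/81
Dividing each by k! gives the coefficients c_0, ..., c_4.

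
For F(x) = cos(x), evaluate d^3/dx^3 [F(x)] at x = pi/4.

Use the known series and substitute for the argument.
From the series, [(x - pi/4)^3] F = sqrt(2)/12; multiply by 3! = 6 to get sqrt(2)/2.

sqrt(2)/2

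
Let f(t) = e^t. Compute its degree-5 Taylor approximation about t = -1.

f(-1) = e^(-1)
f′(-1) = e^(-1)
f′′(-1) = e^(-1)
f′′′(-1) = e^(-1)
f^(4)(-1) = e^(-1)
f^(5)(-1) = e^(-1)

(t + 1)^5*e^(-1)/120 + (t + 1)^4*e^(-1)/24 + (t + 1)^3*e^(-1)/6 + (t + 1)^2*e^(-1)/2 + (t + 1)*e^(-1) + e^(-1)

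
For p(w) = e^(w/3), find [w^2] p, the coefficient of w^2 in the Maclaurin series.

p(0) = 1
p′(0) = 1/3
p′′(0) = 1/9
Then c_k = p^(k)(0)/k! gives each Taylor coefficient.

1/18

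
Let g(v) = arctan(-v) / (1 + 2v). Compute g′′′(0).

Multiply the two series term by term and collect like powers.
The coefficient of v^3 in the expansion is -11/3, so g′′′(0) = 3! * (-11/3) = -22.

-22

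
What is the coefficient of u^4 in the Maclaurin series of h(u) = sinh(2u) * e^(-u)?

Write out both Maclaurin series and multiply, keeping only the needed powers.
So c_4 = h^(4)(0)/4! = -5/3.

-5/3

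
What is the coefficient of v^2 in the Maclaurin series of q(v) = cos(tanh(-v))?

Plug the Maclaurin series of the inner function into that of the outer and collect terms.
So c_2 = q′′(0)/2! = -1/2.

-1/2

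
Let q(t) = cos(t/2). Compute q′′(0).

-1/4

The coefficient of t^2 in the expansion is -1/8, so q′′(0) = 2! * (-1/8) = -1/4.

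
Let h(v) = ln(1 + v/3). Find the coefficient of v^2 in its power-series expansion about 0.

Use the known series and substitute for the argument.
h(0) = 0
h′(0) = 1/3
h′′(0) = -1/9
Then c_k = h^(k)(0)/k! gives each Taylor coefficient.

-1/18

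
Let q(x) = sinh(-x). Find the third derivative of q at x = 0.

The coefficient of x^3 in the expansion is -1/6, so q′′′(0) = 3! * (-1/6) = -1.

-1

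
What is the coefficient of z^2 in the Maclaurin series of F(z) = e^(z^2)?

1

F(0) = 1
F′(0) = 0
F′′(0) = 2
So c_2 = F′′(0)/2! = 1.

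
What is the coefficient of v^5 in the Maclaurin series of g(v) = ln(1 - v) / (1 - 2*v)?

Expand 1/(denominator) as a geometric series and multiply by the numerator's series.

-661/30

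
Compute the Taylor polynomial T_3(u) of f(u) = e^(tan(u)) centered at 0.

Let u equal the inner series; expand the outer function in u and truncate.
f(0) = 1
f′(0) = 1
f′′(0) = 1
f′′′(0) = 3
Dividing each by k! gives the coefficients c_0, ..., c_3.

u^3/2 + u^2/2 + u + 1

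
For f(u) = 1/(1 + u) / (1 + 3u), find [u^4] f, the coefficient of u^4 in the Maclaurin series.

Write out both Maclaurin series and multiply, keeping only the needed powers.

121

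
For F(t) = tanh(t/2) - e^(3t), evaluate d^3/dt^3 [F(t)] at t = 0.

Combine the two series term by term.
The coefficient of t^3 in the expansion is -109/24, so F′′′(0) = 3! * (-109/24) = -109/4.

-109/4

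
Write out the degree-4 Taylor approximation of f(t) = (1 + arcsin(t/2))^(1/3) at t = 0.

-19*t^4/3888 + 19*t^3/1296 - t^2/36 + t/6 + 1

Plug the Maclaurin series of the inner function into that of the outer and collect terms.
f(0) = 1
f′(0) = 1/6
f′′(0) = -1/18
f′′′(0) = 19/216
f^(4)(0) = -19/162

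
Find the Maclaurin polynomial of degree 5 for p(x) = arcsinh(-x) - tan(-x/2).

-17*x^5/240 + 5*x^3/24 - x/2

Add the two expansions coefficient-wise.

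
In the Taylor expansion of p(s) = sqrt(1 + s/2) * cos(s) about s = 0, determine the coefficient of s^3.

Take the Cauchy product of the two expansions.
p(0) = 1
p′(0) = 1/4
p′′(0) = -17/16
p′′′(0) = -45/64
The Taylor polynomial is Σ p^(k)(0)/k! · s^k.

-15/128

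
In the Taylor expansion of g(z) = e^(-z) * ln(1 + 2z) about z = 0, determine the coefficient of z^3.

Multiply the two series term by term and collect like powers.

17/3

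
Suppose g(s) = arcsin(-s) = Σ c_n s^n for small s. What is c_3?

Differentiate repeatedly and evaluate at the center.
[s^0] = 0;  [s^1] = -1;  [s^2] = 0;  [s^3] = -1/6.
So c_3 = g′′′(0)/3! = -1/6.

-1/6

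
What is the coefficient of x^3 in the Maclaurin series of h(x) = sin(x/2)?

-1/48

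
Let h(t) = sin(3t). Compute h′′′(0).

Apply the Taylor formula c_k = f^(k)(a)/k!.
The coefficient of t^3 in the expansion is -9/2, so h′′′(0) = 3! * (-9/2) = -27.

-27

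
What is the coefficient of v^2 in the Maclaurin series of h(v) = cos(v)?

-1/2

Use the known series and substitute for the argument.
h(0) = 1
h′(0) = 0
h′′(0) = -1
Dividing each by k! gives the coefficients c_0, ..., c_2.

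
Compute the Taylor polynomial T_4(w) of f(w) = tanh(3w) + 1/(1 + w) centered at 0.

Expand each term separately and add.
[w^0] = 1;  [w^1] = 2;  [w^2] = 1;  [w^3] = -10;  [w^4] = 1.

w^4 - 10*w^3 + w^2 + 2*w + 1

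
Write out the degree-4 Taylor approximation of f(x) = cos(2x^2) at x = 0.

1 - 2*x^4

Use the known series and substitute for the argument.
f(0) = 1
f′(0) = 0
f′′(0) = 0
f′′′(0) = 0
f^(4)(0) = -48
Dividing each by k! gives the coefficients c_0, ..., c_4.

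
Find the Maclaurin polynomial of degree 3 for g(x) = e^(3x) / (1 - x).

13*x^3 + 17*x^2/2 + 4*x + 1

Expand each factor separately, then convolve coefficients.
[x^0] = 1;  [x^1] = 4;  [x^2] = 17/2;  [x^3] = 13.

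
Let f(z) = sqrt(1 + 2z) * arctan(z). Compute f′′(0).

2

Expand each factor separately, then convolve coefficients.
From the series, [z^2] f = 1; multiply by 2! = 2 to get 2.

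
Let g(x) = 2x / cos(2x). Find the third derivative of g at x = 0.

Divide the numerator series by the denominator series (power-series long division).
The coefficient of x^3 in the expansion is 4, so g′′′(0) = 3! * (4) = 24.

24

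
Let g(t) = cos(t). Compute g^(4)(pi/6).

Use the known series and substitute for the argument.
From the series, [(t - pi/6)^4] g = sqrt(3)/48; multiply by 4! = 24 to get sqrt(3)/2.

sqrt(3)/2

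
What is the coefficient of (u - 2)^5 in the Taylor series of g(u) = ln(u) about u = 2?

1/160

g(2) = ln(2)
g′(2) = 1/2
g′′(2) = -1/4
g′′′(2) = 1/4
g^(4)(2) = -3/8
g^(5)(2) = 3/4
So c_5 = g^(5)(2)/5! = 1/160.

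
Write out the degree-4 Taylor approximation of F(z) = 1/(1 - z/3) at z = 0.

z^4/81 + z^3/27 + z^2/9 + z/3 + 1

F(0) = 1
F′(0) = 1/3
F′′(0) = 2/9
F′′′(0) = 2/9
F^(4)(0) = 8/27
Dividing each by k! gives the coefficients c_0, ..., c_4.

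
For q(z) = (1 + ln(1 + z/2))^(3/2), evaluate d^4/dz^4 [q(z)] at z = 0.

33/256

Plug the Maclaurin series of the inner function into that of the outer and collect terms.
From the series, [z^4] q = 11/2048; multiply by 4! = 24 to get 33/256.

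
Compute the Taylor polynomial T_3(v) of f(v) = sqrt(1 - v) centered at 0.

Differentiate repeatedly and evaluate at the center.
[v^0] = 1;  [v^1] = -1/2;  [v^2] = -1/8;  [v^3] = -1/16.

-v^3/16 - v^2/8 - v/2 + 1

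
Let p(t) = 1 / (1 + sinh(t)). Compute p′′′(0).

-7

Expand as Σ (-1)^k u^k with u equal to the inner function's series.
The coefficient of t^3 in the expansion is -7/6, so p′′′(0) = 3! * (-7/6) = -7.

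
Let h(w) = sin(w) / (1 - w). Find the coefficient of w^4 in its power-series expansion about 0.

5/6

Multiply the two series term by term and collect like powers.
h(0) = 0
h′(0) = 1
h′′(0) = 2
h′′′(0) = 5
h^(4)(0) = 20
So c_4 = h^(4)(0)/4! = 5/6.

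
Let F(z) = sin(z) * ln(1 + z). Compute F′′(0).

2

Multiply the two series term by term and collect like powers.
From the series, [z^2] F = 1; multiply by 2! = 2 to get 2.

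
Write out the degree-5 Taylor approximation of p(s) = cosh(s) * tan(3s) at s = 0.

1481*s^5/40 + 21*s^3/2 + 3*s

Take the Cauchy product of the two expansions.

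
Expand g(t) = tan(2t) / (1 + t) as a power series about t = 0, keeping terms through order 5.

Write out both Maclaurin series and multiply, keeping only the needed powers.
g(0) = 0
g′(0) = 2
g′′(0) = -4
g′′′(0) = 28
g^(4)(0) = -112
g^(5)(0) = 1072

134*t^5/15 - 14*t^4/3 + 14*t^3/3 - 2*t^2 + 2*t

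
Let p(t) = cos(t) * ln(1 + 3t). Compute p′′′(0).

45

Multiply the two series term by term and collect like powers.
From the series, [t^3] p = 15/2; multiply by 3! = 6 to get 45.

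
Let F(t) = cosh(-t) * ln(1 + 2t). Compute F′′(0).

-4

Expand each factor separately, then convolve coefficients.
The coefficient of t^2 in the expansion is -2, so F′′(0) = 2! * (-2) = -4.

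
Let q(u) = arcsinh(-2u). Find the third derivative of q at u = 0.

The coefficient of u^3 in the expansion is 4/3, so q′′′(0) = 3! * (4/3) = 8.

8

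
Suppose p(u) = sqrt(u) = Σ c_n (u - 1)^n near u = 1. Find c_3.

1/16

p(1) = 1
p′(1) = 1/2
p′′(1) = -1/4
p′′′(1) = 3/8
The Taylor polynomial is Σ p^(k)(1)/k! · (u - 1)^k.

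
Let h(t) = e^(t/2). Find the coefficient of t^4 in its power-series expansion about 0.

h(0) = 1
h′(0) = 1/2
h′′(0) = 1/4
h′′′(0) = 1/8
h^(4)(0) = 1/16
So c_4 = h^(4)(0)/4! = 1/384.

1/384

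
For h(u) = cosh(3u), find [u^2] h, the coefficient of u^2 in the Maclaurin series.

Use the known series and substitute for the argument.
h(0) = 1
h′(0) = 0
h′′(0) = 9

9/2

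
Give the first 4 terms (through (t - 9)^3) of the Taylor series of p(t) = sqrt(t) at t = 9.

(t - 9)^3/3888 - (t - 9)^2/216 + (t - 9)/6 + 3

p(9) = 3
p′(9) = 1/6
p′′(9) = -1/108
p′′′(9) = 1/648
Then c_k = p^(k)(9)/k! gives each Taylor coefficient.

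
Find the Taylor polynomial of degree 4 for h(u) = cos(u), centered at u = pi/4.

h(pi/4) = sqrt(2)/2
h′(pi/4) = -sqrt(2)/2
h′′(pi/4) = -sqrt(2)/2
h′′′(pi/4) = sqrt(2)/2
h^(4)(pi/4) = sqrt(2)/2
Dividing each by k! gives the coefficients c_0, ..., c_4.

sqrt(2)*(u - pi/4)^4/48 + sqrt(2)*(u - pi/4)^3/12 - sqrt(2)*(u - pi/4)^2/4 - sqrt(2)*(u - pi/4)/2 + sqrt(2)/2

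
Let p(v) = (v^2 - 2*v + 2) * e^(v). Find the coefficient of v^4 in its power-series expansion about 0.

1/4

Distribute the polynomial across the series and collect like powers.
[v^0] = 2;  [v^1] = 0;  [v^2] = 0;  [v^3] = 1/3;  [v^4] = 1/4.
So c_4 = p^(4)(0)/4! = 1/4.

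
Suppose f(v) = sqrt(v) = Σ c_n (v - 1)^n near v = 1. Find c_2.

f(1) = 1
f′(1) = 1/2
f′′(1) = -1/4
Dividing each by k! gives the coefficients c_0, ..., c_2.

-1/8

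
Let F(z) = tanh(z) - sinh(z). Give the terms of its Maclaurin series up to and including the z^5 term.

z^5/8 - z^3/2

Combine the two series term by term.
[z^0] = 0;  [z^1] = 0;  [z^2] = 0;  [z^3] = -1/2;  [z^4] = 0;  [z^5] = 1/8.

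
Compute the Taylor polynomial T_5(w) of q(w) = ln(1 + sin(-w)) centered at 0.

Substitute the inner expansion into the outer series and collect powers.
q(0) = 0
q′(0) = -1
q′′(0) = -1
q′′′(0) = -1
q^(4)(0) = -2
q^(5)(0) = -5
The Taylor polynomial is Σ q^(k)(0)/k! · w^k.

-w^5/24 - w^4/12 - w^3/6 - w^2/2 - w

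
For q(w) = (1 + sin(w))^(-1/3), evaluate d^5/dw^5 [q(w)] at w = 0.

Substitute the inner expansion into the outer series and collect powers.
From the series, [w^5] q = -1201/29160; multiply by 5! = 120 to get -1201/243.

-1201/243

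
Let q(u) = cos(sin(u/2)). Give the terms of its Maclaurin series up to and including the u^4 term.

Plug the Maclaurin series of the inner function into that of the outer and collect terms.

5*u^4/384 - u^2/8 + 1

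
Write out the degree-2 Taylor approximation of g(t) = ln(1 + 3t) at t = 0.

-9*t^2/2 + 3*t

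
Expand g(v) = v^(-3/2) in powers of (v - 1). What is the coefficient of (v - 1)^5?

-693/256

Compute the successive derivatives at the expansion point and divide by k!.
g(1) = 1
g′(1) = -3/2
g′′(1) = 15/4
g′′′(1) = -105/8
g^(4)(1) = 945/16
g^(5)(1) = -10395/32
So c_5 = g^(5)(1)/5! = -693/256.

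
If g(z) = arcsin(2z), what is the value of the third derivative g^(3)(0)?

The coefficient of z^3 in the expansion is 4/3, so g′′′(0) = 3! * (4/3) = 8.

8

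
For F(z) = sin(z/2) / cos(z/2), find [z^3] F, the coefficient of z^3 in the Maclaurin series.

1/24

Divide the numerator series by the denominator series (power-series long division).
F(0) = 0
F′(0) = 1/2
F′′(0) = 0
F′′′(0) = 1/4
So c_3 = F′′′(0)/3! = 1/24.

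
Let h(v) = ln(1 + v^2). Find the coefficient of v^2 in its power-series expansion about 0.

h(0) = 0
h′(0) = 0
h′′(0) = 2

1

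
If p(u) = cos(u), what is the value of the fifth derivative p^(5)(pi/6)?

-1/2

The coefficient of (u - pi/6)^5 in the expansion is -1/240, so p^(5)(pi/6) = 5! * (-1/240) = -1/2.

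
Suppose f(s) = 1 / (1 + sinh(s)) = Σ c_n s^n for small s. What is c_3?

-7/6

Use the geometric series for the reciprocal, then substitute.
f(0) = 1
f′(0) = -1
f′′(0) = 2
f′′′(0) = -7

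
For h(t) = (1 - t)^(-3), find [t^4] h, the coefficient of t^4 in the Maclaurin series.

h(0) = 1
h′(0) = 3
h′′(0) = 12
h′′′(0) = 60
h^(4)(0) = 360
So c_4 = h^(4)(0)/4! = 15.

15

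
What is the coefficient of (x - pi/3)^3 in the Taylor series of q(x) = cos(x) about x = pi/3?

sqrt(3)/12

Differentiate repeatedly and evaluate at the center.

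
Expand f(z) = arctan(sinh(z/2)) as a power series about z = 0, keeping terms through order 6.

Substitute the inner expansion into the outer series and collect powers.
[z^0] = 0;  [z^1] = 1/2;  [z^2] = 0;  [z^3] = -1/48;  [z^4] = 0;  [z^5] = 1/768;  [z^6] = 0.

z^5/768 - z^3/48 + z/2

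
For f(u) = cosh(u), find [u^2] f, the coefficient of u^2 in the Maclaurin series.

1/2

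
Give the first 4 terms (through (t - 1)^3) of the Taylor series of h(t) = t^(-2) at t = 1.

-4*(t - 1)^3 + 3*(t - 1)^2 - 2*(t - 1) + 1

[(t - 1)^0] = 1;  [(t - 1)^1] = -2;  [(t - 1)^2] = 3;  [(t - 1)^3] = -4.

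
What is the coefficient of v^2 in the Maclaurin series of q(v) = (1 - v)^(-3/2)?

15/8

q(0) = 1
q′(0) = 3/2
q′′(0) = 15/4
So c_2 = q′′(0)/2! = 15/8.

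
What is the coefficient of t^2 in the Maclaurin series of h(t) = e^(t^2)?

1

h(0) = 1
h′(0) = 0
h′′(0) = 2
Then c_k = h^(k)(0)/k! gives each Taylor coefficient.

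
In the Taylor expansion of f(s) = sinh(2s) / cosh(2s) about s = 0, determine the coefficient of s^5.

Divide the numerator series by the denominator series (power-series long division).
f(0) = 0
f′(0) = 2
f′′(0) = 0
f′′′(0) = -16
f^(4)(0) = 0
f^(5)(0) = 512
The Taylor polynomial is Σ f^(k)(0)/k! · s^k.

64/15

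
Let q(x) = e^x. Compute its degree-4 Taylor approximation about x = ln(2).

(x - ln(2))^4/12 + (x - ln(2))^3/3 + (x - ln(2))^2 + 2*(x - ln(2)) + 2

q(ln(2)) = 2
q′(ln(2)) = 2
q′′(ln(2)) = 2
q′′′(ln(2)) = 2
q^(4)(ln(2)) = 2
The Taylor polynomial is Σ q^(k)(ln(2))/k! · (x - ln(2))^k.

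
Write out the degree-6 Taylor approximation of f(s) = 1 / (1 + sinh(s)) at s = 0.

77*s^6/45 - 181*s^5/120 + 4*s^4/3 - 7*s^3/6 + s^2 - s + 1

Write 1/(1+u) = 1 - u + u^2 - u^3 + ... and substitute the series for u.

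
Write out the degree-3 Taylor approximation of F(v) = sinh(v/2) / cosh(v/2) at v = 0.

Divide the numerator series by the denominator series (power-series long division).

-v^3/24 + v/2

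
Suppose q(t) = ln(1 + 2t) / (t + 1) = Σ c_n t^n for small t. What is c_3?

20/3

Multiply the numerator's expansion by the denominator's geometric series.
q(0) = 0
q′(0) = 2
q′′(0) = -8
q′′′(0) = 40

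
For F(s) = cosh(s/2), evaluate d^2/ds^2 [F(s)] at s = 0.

The coefficient of s^2 in the expansion is 1/8, so F′′(0) = 2! * (1/8) = 1/4.

1/4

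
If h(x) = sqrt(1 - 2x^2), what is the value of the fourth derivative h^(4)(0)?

Differentiate repeatedly and evaluate at the center.
The coefficient of x^4 in the expansion is -1/2, so h^(4)(0) = 4! * (-1/2) = -12.

-12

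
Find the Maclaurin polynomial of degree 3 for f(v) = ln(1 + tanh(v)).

Substitute the inner expansion into the outer series and collect powers.

-v^2/2 + v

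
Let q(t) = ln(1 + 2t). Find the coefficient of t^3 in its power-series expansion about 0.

8/3

Compute the successive derivatives at the expansion point and divide by k!.
[t^0] = 0;  [t^1] = 2;  [t^2] = -2;  [t^3] = 8/3.
So c_3 = q′′′(0)/3! = 8/3.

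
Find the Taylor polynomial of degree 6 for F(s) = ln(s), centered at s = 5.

-(s - 5)^6/93750 + (s - 5)^5/15625 - (s - 5)^4/2500 + (s - 5)^3/375 - (s - 5)^2/50 + (s - 5)/5 + ln(5)

F(5) = ln(5)
F′(5) = 1/5
F′′(5) = -1/25
F′′′(5) = 2/125
F^(4)(5) = -6/625
F^(5)(5) = 24/3125
F^(6)(5) = -24/3125
Then c_k = F^(k)(5)/k! gives each Taylor coefficient.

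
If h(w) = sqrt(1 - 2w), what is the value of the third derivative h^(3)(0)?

The coefficient of w^3 in the expansion is -1/2, so h′′′(0) = 3! * (-1/2) = -3.

-3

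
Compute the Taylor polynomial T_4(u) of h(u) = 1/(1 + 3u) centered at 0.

Compute the successive derivatives at the expansion point and divide by k!.

81*u^4 - 27*u^3 + 9*u^2 - 3*u + 1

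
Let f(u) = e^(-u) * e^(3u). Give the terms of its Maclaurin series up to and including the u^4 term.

2*u^4/3 + 4*u^3/3 + 2*u^2 + 2*u + 1

Expand each factor separately, then convolve coefficients.
[u^0] = 1;  [u^1] = 2;  [u^2] = 2;  [u^3] = 4/3;  [u^4] = 2/3.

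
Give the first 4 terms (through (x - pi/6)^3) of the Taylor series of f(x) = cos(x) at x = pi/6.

Use the known series and substitute for the argument.
f(pi/6) = sqrt(3)/2
f′(pi/6) = -1/2
f′′(pi/6) = -sqrt(3)/2
f′′′(pi/6) = 1/2

(x - pi/6)^3/12 - sqrt(3)*(x - pi/6)^2/4 - (x - pi/6)/2 + sqrt(3)/2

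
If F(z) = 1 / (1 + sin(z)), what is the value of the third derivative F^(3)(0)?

Use the geometric series for the reciprocal, then substitute.
The coefficient of z^3 in the expansion is -5/6, so F′′′(0) = 3! * (-5/6) = -5.

-5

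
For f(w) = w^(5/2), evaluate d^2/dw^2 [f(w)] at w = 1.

From the series, [(w - 1)^2] f = 15/8; multiply by 2! = 2 to get 15/4.

15/4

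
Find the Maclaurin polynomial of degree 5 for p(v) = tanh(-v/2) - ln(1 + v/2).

Expand each term separately and add.
p(0) = 0
p′(0) = -1
p′′(0) = 1/4
p′′′(0) = 0
p^(4)(0) = 3/8
p^(5)(0) = -5/4
Dividing each by k! gives the coefficients c_0, ..., c_5.

-v^5/96 + v^4/64 + v^2/8 - v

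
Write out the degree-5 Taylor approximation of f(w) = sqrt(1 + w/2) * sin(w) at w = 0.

341*w^5/30720 - 13*w^4/384 - 19*w^3/96 + w^2/4 + w

Write out both Maclaurin series and multiply, keeping only the needed powers.
f(0) = 0
f′(0) = 1
f′′(0) = 1/2
f′′′(0) = -19/16
f^(4)(0) = -13/16
f^(5)(0) = 341/256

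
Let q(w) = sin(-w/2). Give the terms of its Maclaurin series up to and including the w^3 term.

q(0) = 0
q′(0) = -1/2
q′′(0) = 0
q′′′(0) = 1/8
Then c_k = q^(k)(0)/k! gives each Taylor coefficient.

w^3/48 - w/2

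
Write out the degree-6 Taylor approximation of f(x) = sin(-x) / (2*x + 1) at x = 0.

Expand 1/(denominator) as a geometric series and multiply by the numerator's series.
f(0) = 0
f′(0) = -1
f′′(0) = 4
f′′′(0) = -23
f^(4)(0) = 184
f^(5)(0) = -1841
f^(6)(0) = 22092

1841*x^6/60 - 1841*x^5/120 + 23*x^4/3 - 23*x^3/6 + 2*x^2 - x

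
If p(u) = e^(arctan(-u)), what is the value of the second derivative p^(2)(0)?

1

Plug the Maclaurin series of the inner function into that of the outer and collect terms.
The coefficient of u^2 in the expansion is 1/2, so p′′(0) = 2! * (1/2) = 1.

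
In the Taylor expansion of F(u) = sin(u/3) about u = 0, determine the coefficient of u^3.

F(0) = 0
F′(0) = 1/3
F′′(0) = 0
F′′′(0) = -1/27
So c_3 = F′′′(0)/3! = -1/162.

-1/162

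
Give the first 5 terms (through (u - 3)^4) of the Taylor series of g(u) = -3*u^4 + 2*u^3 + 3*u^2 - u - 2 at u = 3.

[(u - 3)^0] = -167;  [(u - 3)^1] = -253;  [(u - 3)^2] = -141;  [(u - 3)^3] = -34;  [(u - 3)^4] = -3.

-3*(u - 3)^4 - 34*(u - 3)^3 - 141*(u - 3)^2 - 253*(u - 3) - 167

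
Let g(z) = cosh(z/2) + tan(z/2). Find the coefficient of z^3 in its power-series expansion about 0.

Combine the two series term by term.
So c_3 = g′′′(0)/3! = 1/24.

1/24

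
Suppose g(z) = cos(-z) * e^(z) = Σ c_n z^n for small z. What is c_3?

-1/3

Expand each factor separately, then convolve coefficients.
g(0) = 1
g′(0) = 1
g′′(0) = 0
g′′′(0) = -2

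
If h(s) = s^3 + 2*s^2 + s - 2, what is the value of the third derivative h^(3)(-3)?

6

The coefficient of (s + 3)^3 in the expansion is 1, so h′′′(-3) = 3! * (1) = 6.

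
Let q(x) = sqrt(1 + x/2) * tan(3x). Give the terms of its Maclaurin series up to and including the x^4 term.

291*x^4/128 + 285*x^3/32 + 3*x^2/4 + 3*x

Write out both Maclaurin series and multiply, keeping only the needed powers.
[x^0] = 0;  [x^1] = 3;  [x^2] = 3/4;  [x^3] = 285/32;  [x^4] = 291/128.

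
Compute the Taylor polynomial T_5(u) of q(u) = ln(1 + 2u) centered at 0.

32*u^5/5 - 4*u^4 + 8*u^3/3 - 2*u^2 + 2*u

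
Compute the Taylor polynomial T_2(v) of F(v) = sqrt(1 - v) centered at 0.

-v^2/8 - v/2 + 1

Use the known series and substitute for the argument.
F(0) = 1
F′(0) = -1/2
F′′(0) = -1/4
Dividing each by k! gives the coefficients c_0, ..., c_2.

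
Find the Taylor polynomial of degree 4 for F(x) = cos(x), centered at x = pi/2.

(x - pi/2)^3/6 - (x - pi/2)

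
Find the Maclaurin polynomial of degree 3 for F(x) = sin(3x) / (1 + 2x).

Expand each factor separately, then convolve coefficients.
[x^0] = 0;  [x^1] = 3;  [x^2] = -6;  [x^3] = 15/2.

15*x^3/2 - 6*x^2 + 3*x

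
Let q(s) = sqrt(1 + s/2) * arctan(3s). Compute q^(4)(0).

Multiply the two series term by term and collect like powers.
From the series, [s^4] q = -285/128; multiply by 4! = 24 to get -855/16.

-855/16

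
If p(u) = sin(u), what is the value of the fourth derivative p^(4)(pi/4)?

sqrt(2)/2

The coefficient of (u - pi/4)^4 in the expansion is sqrt(2)/48, so p^(4)(pi/4) = 4! * (sqrt(2)/48) = sqrt(2)/2.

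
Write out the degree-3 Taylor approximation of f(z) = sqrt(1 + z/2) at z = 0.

z^3/128 - z^2/32 + z/4 + 1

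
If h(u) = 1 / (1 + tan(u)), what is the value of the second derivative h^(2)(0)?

Use the geometric series for the reciprocal, then substitute.
From the series, [u^2] h = 1; multiply by 2! = 2 to get 2.

2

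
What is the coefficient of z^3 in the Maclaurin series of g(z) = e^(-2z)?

-4/3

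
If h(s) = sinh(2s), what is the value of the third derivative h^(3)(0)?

The coefficient of s^3 in the expansion is 4/3, so h′′′(0) = 3! * (4/3) = 8.

8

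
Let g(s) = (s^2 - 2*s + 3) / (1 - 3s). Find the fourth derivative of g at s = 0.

Distribute the polynomial across the series and collect like powers.
From the series, [s^4] g = 198; multiply by 4! = 24 to get 4752.

4752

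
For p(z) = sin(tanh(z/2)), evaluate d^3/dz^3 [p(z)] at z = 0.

-3/8

Let u equal the inner series; expand the outer function in u and truncate.
From the series, [z^3] p = -1/16; multiply by 3! = 6 to get -3/8.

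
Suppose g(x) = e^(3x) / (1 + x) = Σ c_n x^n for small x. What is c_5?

Take the Cauchy product of the two expansions.
g(0) = 1
g′(0) = 2
g′′(0) = 5
g′′′(0) = 12
g^(4)(0) = 33
g^(5)(0) = 78
So c_5 = g^(5)(0)/5! = 13/20.

13/20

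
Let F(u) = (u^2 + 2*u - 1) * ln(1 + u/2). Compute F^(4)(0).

-5/8

Distribute the polynomial across the series and collect like powers.
From the series, [u^4] F = -5/192; multiply by 4! = 24 to get -5/8.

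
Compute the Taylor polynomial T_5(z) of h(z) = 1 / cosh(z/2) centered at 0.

Divide the numerator series by the denominator series (power-series long division).

5*z^4/384 - z^2/8 + 1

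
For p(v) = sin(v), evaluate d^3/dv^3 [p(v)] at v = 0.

Apply the Taylor formula c_k = f^(k)(a)/k!.
The coefficient of v^3 in the expansion is -1/6, so p′′′(0) = 3! * (-1/6) = -1.

-1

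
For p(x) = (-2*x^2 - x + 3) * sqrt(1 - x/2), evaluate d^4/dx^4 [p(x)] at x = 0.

Shift and add copies of the series according to the polynomial's terms.
From the series, [x^4] p = 129/2048; multiply by 4! = 24 to get 387/256.

387/256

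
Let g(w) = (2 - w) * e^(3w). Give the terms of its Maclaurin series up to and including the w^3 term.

9*w^3/2 + 6*w^2 + 5*w + 2

Shift and add copies of the series according to the polynomial's terms.
[w^0] = 2;  [w^1] = 5;  [w^2] = 6;  [w^3] = 9/2.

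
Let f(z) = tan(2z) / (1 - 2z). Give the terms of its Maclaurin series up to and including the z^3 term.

Write out both Maclaurin series and multiply, keeping only the needed powers.
[z^0] = 0;  [z^1] = 2;  [z^2] = 4;  [z^3] = 32/3.

32*z^3/3 + 4*z^2 + 2*z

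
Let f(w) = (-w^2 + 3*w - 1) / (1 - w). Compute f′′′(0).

6

Multiply each power in the prefactor through the base expansion.
The coefficient of w^3 in the expansion is 1, so f′′′(0) = 3! * (1) = 6.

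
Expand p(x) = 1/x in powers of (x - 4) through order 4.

(x - 4)^4/1024 - (x - 4)^3/256 + (x - 4)^2/64 - (x - 4)/16 + 1/4

p(4) = 1/4
p′(4) = -1/16
p′′(4) = 1/32
p′′′(4) = -3/128
p^(4)(4) = 3/128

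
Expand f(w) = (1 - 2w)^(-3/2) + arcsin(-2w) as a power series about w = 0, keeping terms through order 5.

3369*w^5/40 + 315*w^4/8 + 97*w^3/6 + 15*w^2/2 + w + 1

Expand each term separately and add.
f(0) = 1
f′(0) = 1
f′′(0) = 15
f′′′(0) = 97
f^(4)(0) = 945
f^(5)(0) = 10107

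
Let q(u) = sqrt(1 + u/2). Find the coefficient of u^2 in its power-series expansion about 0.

Apply the Taylor formula c_k = f^(k)(a)/k!.
q(0) = 1
q′(0) = 1/4
q′′(0) = -1/16
So c_2 = q′′(0)/2! = -1/32.

-1/32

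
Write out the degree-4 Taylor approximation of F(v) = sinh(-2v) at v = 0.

[v^0] = 0;  [v^1] = -2;  [v^2] = 0;  [v^3] = -4/3;  [v^4] = 0.

-4*v^3/3 - 2*v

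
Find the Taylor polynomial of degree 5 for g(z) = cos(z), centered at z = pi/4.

-sqrt(2)*(z - pi/4)^5/240 + sqrt(2)*(z - pi/4)^4/48 + sqrt(2)*(z - pi/4)^3/12 - sqrt(2)*(z - pi/4)^2/4 - sqrt(2)*(z - pi/4)/2 + sqrt(2)/2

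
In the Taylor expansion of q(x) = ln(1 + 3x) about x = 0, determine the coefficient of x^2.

Use the known series and substitute for the argument.
q(0) = 0
q′(0) = 3
q′′(0) = -9

-9/2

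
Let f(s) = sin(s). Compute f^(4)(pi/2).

The coefficient of (s - pi/2)^4 in the expansion is 1/24, so f^(4)(pi/2) = 4! * (1/24) = 1.

1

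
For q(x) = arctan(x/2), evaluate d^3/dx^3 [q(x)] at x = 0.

Apply the Taylor formula c_k = f^(k)(a)/k!.
The coefficient of x^3 in the expansion is -1/24, so q′′′(0) = 3! * (-1/24) = -1/4.

-1/4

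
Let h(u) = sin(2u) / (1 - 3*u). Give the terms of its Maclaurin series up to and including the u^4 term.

Expand 1/(denominator) as a geometric series and multiply by the numerator's series.
[u^0] = 0;  [u^1] = 2;  [u^2] = 6;  [u^3] = 50/3;  [u^4] = 50.

50*u^4 + 50*u^3/3 + 6*u^2 + 2*u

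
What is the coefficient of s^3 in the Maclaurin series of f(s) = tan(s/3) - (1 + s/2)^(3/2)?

Expand each term separately and add.
f(0) = -1
f′(0) = -5/12
f′′(0) = -3/16
f′′′(0) = 209/1728

209/10368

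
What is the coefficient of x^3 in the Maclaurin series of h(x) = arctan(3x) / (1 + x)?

-6

Multiply the two series term by term and collect like powers.
h(0) = 0
h′(0) = 3
h′′(0) = -6
h′′′(0) = -36
So c_3 = h′′′(0)/3! = -6.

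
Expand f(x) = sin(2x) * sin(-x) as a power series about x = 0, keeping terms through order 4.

5*x^4/3 - 2*x^2

Take the Cauchy product of the two expansions.
[x^0] = 0;  [x^1] = 0;  [x^2] = -2;  [x^3] = 0;  [x^4] = 5/3.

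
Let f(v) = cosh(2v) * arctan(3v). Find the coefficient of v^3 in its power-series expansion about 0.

-3

Multiply the two series term by term and collect like powers.
[v^0] = 0;  [v^1] = 3;  [v^2] = 0;  [v^3] = -3.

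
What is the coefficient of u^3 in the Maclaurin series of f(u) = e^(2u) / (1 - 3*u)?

Multiply the numerator's expansion by the denominator's geometric series.

157/3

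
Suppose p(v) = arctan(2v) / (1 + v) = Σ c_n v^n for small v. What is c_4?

Take the Cauchy product of the two expansions.
p(0) = 0
p′(0) = 2
p′′(0) = -4
p′′′(0) = -4
p^(4)(0) = 16

2/3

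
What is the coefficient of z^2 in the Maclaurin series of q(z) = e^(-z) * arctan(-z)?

1

Expand each factor separately, then convolve coefficients.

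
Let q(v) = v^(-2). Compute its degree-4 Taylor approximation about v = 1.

Differentiate repeatedly and evaluate at the center.
q(1) = 1
q′(1) = -2
q′′(1) = 6
q′′′(1) = -24
q^(4)(1) = 120

5*(v - 1)^4 - 4*(v - 1)^3 + 3*(v - 1)^2 - 2*(v - 1) + 1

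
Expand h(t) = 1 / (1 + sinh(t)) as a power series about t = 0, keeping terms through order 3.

-7*t^3/6 + t^2 - t + 1

Expand as Σ (-1)^k u^k with u equal to the inner function's series.
h(0) = 1
h′(0) = -1
h′′(0) = 2
h′′′(0) = -7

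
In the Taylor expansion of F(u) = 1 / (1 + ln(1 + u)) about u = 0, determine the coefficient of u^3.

-7/3

Expand as Σ (-1)^k u^k with u equal to the inner function's series.
[u^0] = 1;  [u^1] = -1;  [u^2] = 3/2;  [u^3] = -7/3.
So c_3 = F′′′(0)/3! = -7/3.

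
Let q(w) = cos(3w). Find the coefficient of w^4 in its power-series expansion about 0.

[w^0] = 1;  [w^1] = 0;  [w^2] = -9/2;  [w^3] = 0;  [w^4] = 27/8.

27/8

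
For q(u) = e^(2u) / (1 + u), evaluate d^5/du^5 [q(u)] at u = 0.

-8

Expand each factor separately, then convolve coefficients.
From the series, [u^5] q = -1/15; multiply by 5! = 120 to get -8.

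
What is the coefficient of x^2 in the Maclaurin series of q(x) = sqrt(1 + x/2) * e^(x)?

23/32

Take the Cauchy product of the two expansions.
q(0) = 1
q′(0) = 5/4
q′′(0) = 23/16
So c_2 = q′′(0)/2! = 23/32.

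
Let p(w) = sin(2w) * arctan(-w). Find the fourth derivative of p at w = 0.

Expand each factor separately, then convolve coefficients.
The coefficient of w^4 in the expansion is 2, so p^(4)(0) = 4! * (2) = 48.

48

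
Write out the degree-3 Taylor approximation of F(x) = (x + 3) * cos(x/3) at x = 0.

Distribute the polynomial across the series and collect like powers.
[x^0] = 3;  [x^1] = 1;  [x^2] = -1/6;  [x^3] = -1/18.

-x^3/18 - x^2/6 + x + 3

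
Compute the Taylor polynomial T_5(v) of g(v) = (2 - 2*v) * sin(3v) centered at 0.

81*v^5/20 + 9*v^4 - 9*v^3 - 6*v^2 + 6*v

Shift and add copies of the series according to the polynomial's terms.
g(0) = 0
g′(0) = 6
g′′(0) = -12
g′′′(0) = -54
g^(4)(0) = 216
g^(5)(0) = 486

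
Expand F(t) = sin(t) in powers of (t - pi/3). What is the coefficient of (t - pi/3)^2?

-sqrt(3)/4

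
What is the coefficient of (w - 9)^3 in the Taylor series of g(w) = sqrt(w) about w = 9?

Differentiate repeatedly and evaluate at the center.
g(9) = 3
g′(9) = 1/6
g′′(9) = -1/108
g′′′(9) = 1/648
Dividing each by k! gives the coefficients c_0, ..., c_3.

1/3888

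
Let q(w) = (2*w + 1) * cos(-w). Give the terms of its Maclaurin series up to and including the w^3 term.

Shift and add copies of the series according to the polynomial's terms.
q(0) = 1
q′(0) = 2
q′′(0) = -1
q′′′(0) = -6

-w^3 - w^2/2 + 2*w + 1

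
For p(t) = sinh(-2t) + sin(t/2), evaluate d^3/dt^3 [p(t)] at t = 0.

-65/8

Expand each term separately and add.
The coefficient of t^3 in the expansion is -65/48, so p′′′(0) = 3! * (-65/48) = -65/8.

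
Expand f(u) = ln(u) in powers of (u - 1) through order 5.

(u - 1)^5/5 - (u - 1)^4/4 + (u - 1)^3/3 - (u - 1)^2/2 + (u - 1)

f(1) = 0
f′(1) = 1
f′′(1) = -1
f′′′(1) = 2
f^(4)(1) = -6
f^(5)(1) = 24
Dividing each by k! gives the coefficients c_0, ..., c_5.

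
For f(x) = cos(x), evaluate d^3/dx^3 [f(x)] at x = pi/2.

1

The coefficient of (x - pi/2)^3 in the expansion is 1/6, so f′′′(pi/2) = 3! * (1/6) = 1.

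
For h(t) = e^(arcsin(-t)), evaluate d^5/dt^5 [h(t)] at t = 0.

-20

Plug the Maclaurin series of the inner function into that of the outer and collect terms.
The coefficient of t^5 in the expansion is -1/6, so h^(5)(0) = 5! * (-1/6) = -20.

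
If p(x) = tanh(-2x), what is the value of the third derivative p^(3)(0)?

The coefficient of x^3 in the expansion is 8/3, so p′′′(0) = 3! * (8/3) = 16.

16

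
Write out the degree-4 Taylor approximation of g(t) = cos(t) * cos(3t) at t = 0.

17*t^4/3 - 5*t^2 + 1

Take the Cauchy product of the two expansions.
g(0) = 1
g′(0) = 0
g′′(0) = -10
g′′′(0) = 0
g^(4)(0) = 136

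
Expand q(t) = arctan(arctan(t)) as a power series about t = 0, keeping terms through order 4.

Compose series: expand the inner function first, then feed it into the outer expansion.
q(0) = 0
q′(0) = 1
q′′(0) = 0
q′′′(0) = -4
q^(4)(0) = 0

-2*t^3/3 + t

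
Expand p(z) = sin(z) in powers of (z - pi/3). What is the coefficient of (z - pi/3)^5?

Use the known series and substitute for the argument.

1/240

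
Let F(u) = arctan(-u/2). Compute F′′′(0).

1/4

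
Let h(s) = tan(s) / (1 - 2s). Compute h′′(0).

Take the Cauchy product of the two expansions.
The coefficient of s^2 in the expansion is 2, so h′′(0) = 2! * (2) = 4.

4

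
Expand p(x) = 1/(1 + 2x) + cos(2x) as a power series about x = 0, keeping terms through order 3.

Add the two expansions coefficient-wise.
[x^0] = 2;  [x^1] = -2;  [x^2] = 2;  [x^3] = -8.

-8*x^3 + 2*x^2 - 2*x + 2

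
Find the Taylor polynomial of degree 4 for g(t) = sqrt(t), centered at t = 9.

[(t - 9)^0] = 3;  [(t - 9)^1] = 1/6;  [(t - 9)^2] = -1/216;  [(t - 9)^3] = 1/3888;  [(t - 9)^4] = -5/279936.

-5*(t - 9)^4/279936 + (t - 9)^3/3888 - (t - 9)^2/216 + (t - 9)/6 + 3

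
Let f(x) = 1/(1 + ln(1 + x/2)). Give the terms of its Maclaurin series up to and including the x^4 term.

Substitute the inner expansion into the outer series and collect powers.
f(0) = 1
f′(0) = -1/2
f′′(0) = 3/4
f′′′(0) = -7/4
f^(4)(0) = 11/2

11*x^4/48 - 7*x^3/24 + 3*x^2/8 - x/2 + 1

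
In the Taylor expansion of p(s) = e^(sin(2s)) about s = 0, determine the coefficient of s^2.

Substitute the inner expansion into the outer series and collect powers.
p(0) = 1
p′(0) = 2
p′′(0) = 4

2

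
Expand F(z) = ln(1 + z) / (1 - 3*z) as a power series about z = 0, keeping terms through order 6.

12581*z^6/60 + 1399*z^5/20 + 93*z^4/4 + 47*z^3/6 + 5*z^2/2 + z

Expand 1/(denominator) as a geometric series and multiply by the numerator's series.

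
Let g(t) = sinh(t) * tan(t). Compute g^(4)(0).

12

Multiply the two series term by term and collect like powers.
From the series, [t^4] g = 1/2; multiply by 4! = 24 to get 12.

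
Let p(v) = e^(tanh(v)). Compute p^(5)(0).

-3

Compose series: expand the inner function first, then feed it into the outer expansion.
From the series, [v^5] p = -1/40; multiply by 5! = 120 to get -3.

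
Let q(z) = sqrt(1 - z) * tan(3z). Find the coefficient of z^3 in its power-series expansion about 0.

Multiply the two series term by term and collect like powers.
q(0) = 0
q′(0) = 3
q′′(0) = -3
q′′′(0) = 207/4

69/8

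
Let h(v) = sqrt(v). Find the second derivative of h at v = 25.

-1/500

The coefficient of (v - 25)^2 in the expansion is -1/1000, so h′′(25) = 2! * (-1/1000) = -1/500.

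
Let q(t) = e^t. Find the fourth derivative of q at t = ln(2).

From the series, [(t - ln(2))^4] q = 1/12; multiply by 4! = 24 to get 2.

2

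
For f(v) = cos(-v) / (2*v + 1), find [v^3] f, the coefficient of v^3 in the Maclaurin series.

Use 1/(1 - r) = Σ r^k on the denominator, then take the Cauchy product.
f(0) = 1
f′(0) = -2
f′′(0) = 7
f′′′(0) = -42
So c_3 = f′′′(0)/3! = -7.

-7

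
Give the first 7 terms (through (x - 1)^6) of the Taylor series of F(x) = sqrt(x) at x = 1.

[(x - 1)^0] = 1;  [(x - 1)^1] = 1/2;  [(x - 1)^2] = -1/8;  [(x - 1)^3] = 1/16;  [(x - 1)^4] = -5/128;  [(x - 1)^5] = 7/256;  [(x - 1)^6] = -21/1024.

-21*(x - 1)^6/1024 + 7*(x - 1)^5/256 - 5*(x - 1)^4/128 + (x - 1)^3/16 - (x - 1)^2/8 + (x - 1)/2 + 1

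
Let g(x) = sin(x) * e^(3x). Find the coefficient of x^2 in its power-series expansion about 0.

Multiply the two series term by term and collect like powers.
[x^0] = 0;  [x^1] = 1;  [x^2] = 3.
So c_2 = g′′(0)/2! = 3.

3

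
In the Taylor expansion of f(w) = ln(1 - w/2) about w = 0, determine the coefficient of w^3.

-1/24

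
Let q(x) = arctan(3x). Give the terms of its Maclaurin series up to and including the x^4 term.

-9*x^3 + 3*x

[x^0] = 0;  [x^1] = 3;  [x^2] = 0;  [x^3] = -9;  [x^4] = 0.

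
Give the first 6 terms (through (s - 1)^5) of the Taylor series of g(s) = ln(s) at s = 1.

(s - 1)^5/5 - (s - 1)^4/4 + (s - 1)^3/3 - (s - 1)^2/2 + (s - 1)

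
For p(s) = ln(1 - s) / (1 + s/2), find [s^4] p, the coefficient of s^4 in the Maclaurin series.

Multiply the two series term by term and collect like powers.
p(0) = 0
p′(0) = -1
p′′(0) = 0
p′′′(0) = -2
p^(4)(0) = -2
Dividing each by k! gives the coefficients c_0, ..., c_4.

-1/12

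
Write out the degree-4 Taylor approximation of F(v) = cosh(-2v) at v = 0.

2*v^4/3 + 2*v^2 + 1

Differentiate repeatedly and evaluate at the center.
F(0) = 1
F′(0) = 0
F′′(0) = 4
F′′′(0) = 0
F^(4)(0) = 16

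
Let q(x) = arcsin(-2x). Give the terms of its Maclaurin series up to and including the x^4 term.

-4*x^3/3 - 2*x

Differentiate repeatedly and evaluate at the center.
[x^0] = 0;  [x^1] = -2;  [x^2] = 0;  [x^3] = -4/3;  [x^4] = 0.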